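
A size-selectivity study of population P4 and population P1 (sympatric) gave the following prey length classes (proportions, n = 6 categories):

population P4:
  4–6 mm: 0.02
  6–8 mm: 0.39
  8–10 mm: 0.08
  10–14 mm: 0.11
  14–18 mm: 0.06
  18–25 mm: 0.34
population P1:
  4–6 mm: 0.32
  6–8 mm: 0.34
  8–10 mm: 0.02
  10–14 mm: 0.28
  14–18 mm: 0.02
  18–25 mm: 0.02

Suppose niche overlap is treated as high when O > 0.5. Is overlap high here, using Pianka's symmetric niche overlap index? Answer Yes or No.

Σ p₁ᵢp₂ᵢ = 0.0064 + 0.1326 + 0.0016 + 0.0308 + 0.0012 + 0.0068 = 0.1794
Σp_1ᵢ² = 0.02² + 0.39² + 0.08² + 0.11² + 0.06² + 0.34² = 0.0004 + 0.1521 + 0.0064 + 0.0121 + 0.0036 + 0.1156 = 0.2902
Σp_2ᵢ² = 0.32² + 0.34² + 0.02² + 0.28² + 0.02² + 0.02² = 0.1024 + 0.1156 + 0.0004 + 0.0784 + 0.0004 + 0.0004 = 0.2976
O = 0.1794 / √(0.2902 × 0.2976) = 0.1794 / 0.29388 = 0.6105
O = 0.6105 > 0.5 → Yes.

Yes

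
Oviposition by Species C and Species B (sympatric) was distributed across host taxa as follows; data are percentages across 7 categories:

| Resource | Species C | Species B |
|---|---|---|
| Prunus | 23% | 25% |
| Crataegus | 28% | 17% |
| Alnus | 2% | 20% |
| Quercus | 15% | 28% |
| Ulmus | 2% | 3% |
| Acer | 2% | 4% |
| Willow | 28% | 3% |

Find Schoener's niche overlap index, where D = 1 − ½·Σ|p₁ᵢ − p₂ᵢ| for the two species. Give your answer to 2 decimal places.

Convert percentages to proportions (divide by 100).
Σ|p₁ᵢ − p₂ᵢ| = 0.02 + 0.11 + 0.18 + 0.13 + 0.01 + 0.02 + 0.25 = 0.72
D = 1 − ½ × 0.72 = 1 − 0.360 = 0.6400

0.64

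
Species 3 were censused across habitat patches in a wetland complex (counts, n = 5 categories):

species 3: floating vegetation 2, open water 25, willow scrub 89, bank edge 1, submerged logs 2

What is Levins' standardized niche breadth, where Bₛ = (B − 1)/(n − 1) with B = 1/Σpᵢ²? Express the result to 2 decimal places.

0.16

Proportions for species 3 (n=119): 2/119=0.0168, 25/119=0.2101, 89/119=0.7479, 1/119=0.0084, 2/119=0.0168
Σpᵢ² = 0.0168² + 0.2101² + 0.7479² + 0.0084² + 0.0168² = 0.000282 + 0.044142 + 0.559354 + 0.000071 + 0.000282 = 0.604131
B = 1 / 0.604131 = 1.6553
Bₛ = (B − 1)/(n − 1) = (1.6553 − 1)/(5 − 1) = 0.6553/4 = 0.1638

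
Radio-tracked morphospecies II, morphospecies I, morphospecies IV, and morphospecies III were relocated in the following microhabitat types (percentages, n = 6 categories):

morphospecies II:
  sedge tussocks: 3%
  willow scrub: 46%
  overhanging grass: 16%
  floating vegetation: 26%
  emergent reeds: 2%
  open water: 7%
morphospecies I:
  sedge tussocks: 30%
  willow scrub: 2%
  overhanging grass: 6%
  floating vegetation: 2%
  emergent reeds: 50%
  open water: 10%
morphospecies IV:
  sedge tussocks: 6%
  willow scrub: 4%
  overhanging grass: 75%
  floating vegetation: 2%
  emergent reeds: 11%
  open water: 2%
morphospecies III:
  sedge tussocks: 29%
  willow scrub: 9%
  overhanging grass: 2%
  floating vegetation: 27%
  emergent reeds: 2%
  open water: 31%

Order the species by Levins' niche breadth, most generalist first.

Convert percentages to proportions (divide by 100).
Σp_IIᵢ² = 0.03² + 0.46² + 0.16² + 0.26² + 0.02² + 0.07² = 0.0009 + 0.2116 + 0.0256 + 0.0676 + 0.0004 + 0.0049 = 0.3110
B_II = 1 / 0.3110 = 3.2154
Σp_Iᵢ² = 0.30² + 0.02² + 0.06² + 0.02² + 0.50² + 0.10² = 0.0900 + 0.0004 + 0.0036 + 0.0004 + 0.2500 + 0.0100 = 0.3544
B_I = 1 / 0.3544 = 2.8217
Σp_IVᵢ² = 0.06² + 0.04² + 0.75² + 0.02² + 0.11² + 0.02² = 0.0036 + 0.0016 + 0.5625 + 0.0004 + 0.0121 + 0.0004 = 0.5806
B_IV = 1 / 0.5806 = 1.7224
Σp_IIIᵢ² = 0.29² + 0.09² + 0.02² + 0.27² + 0.02² + 0.31² = 0.0841 + 0.0081 + 0.0004 + 0.0729 + 0.0004 + 0.0961 = 0.2620
B_III = 1 / 0.2620 = 3.8168
Ranking by B (broadest → narrowest): morphospecies III (3.82) > morphospecies II (3.22) > morphospecies I (2.82) > morphospecies IV (1.72)

morphospecies III > morphospecies II > morphospecies I > morphospecies IV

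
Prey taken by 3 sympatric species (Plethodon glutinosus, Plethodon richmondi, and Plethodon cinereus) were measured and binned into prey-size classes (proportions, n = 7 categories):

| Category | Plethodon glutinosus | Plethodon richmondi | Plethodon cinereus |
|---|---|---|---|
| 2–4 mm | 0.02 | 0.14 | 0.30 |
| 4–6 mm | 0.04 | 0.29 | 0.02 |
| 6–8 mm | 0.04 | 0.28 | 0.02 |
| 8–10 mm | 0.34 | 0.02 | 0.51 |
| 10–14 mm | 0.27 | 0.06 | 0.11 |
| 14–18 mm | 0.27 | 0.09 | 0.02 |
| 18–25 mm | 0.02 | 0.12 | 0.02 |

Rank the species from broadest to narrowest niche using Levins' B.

Plethodon richmondi > Plethodon glutinosus > Plethodon cinereus

Σp_glutᵢ² = 0.02² + 0.04² + 0.04² + 0.34² + 0.27² + 0.27² + 0.02² = 0.0004 + 0.0016 + 0.0016 + 0.1156 + 0.0729 + 0.0729 + 0.0004 = 0.2654
B_glut = 1 / 0.2654 = 3.7679
Σp_richᵢ² = 0.14² + 0.29² + 0.28² + 0.02² + 0.06² + 0.09² + 0.12² = 0.0196 + 0.0841 + 0.0784 + 0.0004 + 0.0036 + 0.0081 + 0.0144 = 0.2086
B_rich = 1 / 0.2086 = 4.7939
Σp_cineᵢ² = 0.30² + 0.02² + 0.02² + 0.51² + 0.11² + 0.02² + 0.02² = 0.0900 + 0.0004 + 0.0004 + 0.2601 + 0.0121 + 0.0004 + 0.0004 = 0.3638
B_cine = 1 / 0.3638 = 2.7488
Ranking by B (broadest → narrowest): Plethodon richmondi (4.79) > Plethodon glutinosus (3.77) > Plethodon cinereus (2.75)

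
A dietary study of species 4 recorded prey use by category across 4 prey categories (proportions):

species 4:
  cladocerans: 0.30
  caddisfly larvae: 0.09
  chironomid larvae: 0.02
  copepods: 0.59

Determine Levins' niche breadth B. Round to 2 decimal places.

Σpᵢ² = 0.30² + 0.09² + 0.02² + 0.59² = 0.0900 + 0.0081 + 0.0004 + 0.3481 = 0.4466
B = 1 / 0.4466 = 2.2391

2.24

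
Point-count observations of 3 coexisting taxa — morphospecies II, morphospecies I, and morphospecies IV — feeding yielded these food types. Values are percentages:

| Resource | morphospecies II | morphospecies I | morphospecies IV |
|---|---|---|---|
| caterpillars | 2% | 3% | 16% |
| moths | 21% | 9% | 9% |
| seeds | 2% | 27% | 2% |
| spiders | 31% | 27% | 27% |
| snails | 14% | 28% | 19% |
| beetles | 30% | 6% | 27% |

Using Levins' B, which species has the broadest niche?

Convert percentages to proportions (divide by 100).
Σp_IIᵢ² = 0.02² + 0.21² + 0.02² + 0.31² + 0.14² + 0.30² = 0.0004 + 0.0441 + 0.0004 + 0.0961 + 0.0196 + 0.0900 = 0.2506
B_II = 1 / 0.2506 = 3.9904
Σp_Iᵢ² = 0.03² + 0.09² + 0.27² + 0.27² + 0.28² + 0.06² = 0.0009 + 0.0081 + 0.0729 + 0.0729 + 0.0784 + 0.0036 = 0.2368
B_I = 1 / 0.2368 = 4.2230
Σp_IVᵢ² = 0.16² + 0.09² + 0.02² + 0.27² + 0.19² + 0.27² = 0.0256 + 0.0081 + 0.0004 + 0.0729 + 0.0361 + 0.0729 = 0.2160
B_IV = 1 / 0.2160 = 4.6296
Highest B → broadest niche (most generalist): morphospecies IV (B = 4.63).

morphospecies IV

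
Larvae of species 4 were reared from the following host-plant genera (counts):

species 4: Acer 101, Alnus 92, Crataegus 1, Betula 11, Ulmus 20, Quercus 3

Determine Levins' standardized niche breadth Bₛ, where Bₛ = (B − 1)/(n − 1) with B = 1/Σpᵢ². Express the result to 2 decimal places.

Proportions for species 4 (n=228): 101/228=0.4430, 92/228=0.4035, 1/228=0.0044, 11/228=0.0482, 20/228=0.0877, 3/228=0.0132
Σpᵢ² = 0.4430² + 0.4035² + 0.0044² + 0.0482² + 0.0877² + 0.0132² = 0.196249 + 0.162812 + 0.000019 + 0.002323 + 0.007691 + 0.000174 = 0.369268
B = 1 / 0.369268 = 2.7081
Bₛ = (B − 1)/(n − 1) = (2.7081 − 1)/(6 − 1) = 1.7081/5 = 0.3416

0.34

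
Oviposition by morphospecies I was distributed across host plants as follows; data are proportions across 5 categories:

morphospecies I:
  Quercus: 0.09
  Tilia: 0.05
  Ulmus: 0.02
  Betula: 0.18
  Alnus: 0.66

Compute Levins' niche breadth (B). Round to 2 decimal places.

Σpᵢ² = 0.09² + 0.05² + 0.02² + 0.18² + 0.66² = 0.0081 + 0.0025 + 0.0004 + 0.0324 + 0.4356 = 0.4790
B = 1 / 0.4790 = 2.0877

2.09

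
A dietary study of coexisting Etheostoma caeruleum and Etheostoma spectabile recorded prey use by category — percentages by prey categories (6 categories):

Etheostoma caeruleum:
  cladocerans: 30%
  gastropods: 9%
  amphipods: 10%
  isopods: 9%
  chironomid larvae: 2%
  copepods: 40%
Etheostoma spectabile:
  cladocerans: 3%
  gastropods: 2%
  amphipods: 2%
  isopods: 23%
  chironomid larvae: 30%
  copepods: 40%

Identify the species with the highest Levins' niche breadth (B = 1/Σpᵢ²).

Etheostoma caeruleum

Convert percentages to proportions (divide by 100).
Σp_caerᵢ² = 0.30² + 0.09² + 0.10² + 0.09² + 0.02² + 0.40² = 0.0900 + 0.0081 + 0.0100 + 0.0081 + 0.0004 + 0.1600 = 0.2766
B_caer = 1 / 0.2766 = 3.6153
Σp_specᵢ² = 0.03² + 0.02² + 0.02² + 0.23² + 0.30² + 0.40² = 0.0009 + 0.0004 + 0.0004 + 0.0529 + 0.0900 + 0.1600 = 0.3046
B_spec = 1 / 0.3046 = 3.2830
Highest B → broadest niche (most generalist): Etheostoma caeruleum (B = 3.62).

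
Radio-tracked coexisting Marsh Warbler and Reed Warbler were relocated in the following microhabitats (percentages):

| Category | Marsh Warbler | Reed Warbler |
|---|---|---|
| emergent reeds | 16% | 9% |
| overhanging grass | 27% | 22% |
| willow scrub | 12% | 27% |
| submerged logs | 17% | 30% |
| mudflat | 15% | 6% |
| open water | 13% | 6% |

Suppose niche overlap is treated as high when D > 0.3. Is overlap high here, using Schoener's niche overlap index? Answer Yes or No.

Convert percentages to proportions (divide by 100).
Σ|p₁ᵢ − p₂ᵢ| = 0.07 + 0.05 + 0.15 + 0.13 + 0.09 + 0.07 = 0.56
D = 1 − ½ × 0.56 = 1 − 0.280 = 0.7200
D = 0.7200 > 0.3 → Yes.

Yes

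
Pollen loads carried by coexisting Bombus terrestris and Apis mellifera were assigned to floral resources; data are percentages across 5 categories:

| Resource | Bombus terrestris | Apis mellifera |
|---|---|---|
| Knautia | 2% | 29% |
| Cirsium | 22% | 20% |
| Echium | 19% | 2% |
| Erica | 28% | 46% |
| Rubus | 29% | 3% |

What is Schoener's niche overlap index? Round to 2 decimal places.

Convert percentages to proportions (divide by 100).
Σ|p₁ᵢ − p₂ᵢ| = 0.27 + 0.02 + 0.17 + 0.18 + 0.26 = 0.90
D = 1 − ½ × 0.90 = 1 − 0.450 = 0.5500

0.55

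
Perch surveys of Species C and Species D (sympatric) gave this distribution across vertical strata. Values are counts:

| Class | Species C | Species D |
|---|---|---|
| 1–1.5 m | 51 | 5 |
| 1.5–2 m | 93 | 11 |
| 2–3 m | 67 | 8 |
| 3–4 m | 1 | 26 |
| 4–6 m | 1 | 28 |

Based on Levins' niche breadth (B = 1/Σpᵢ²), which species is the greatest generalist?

Species D

Proportions for Species C (n=213): 51/213=0.2394, 93/213=0.4366, 67/213=0.3146, 1/213=0.0047, 1/213=0.0047
Proportions for Species D (n=78): 5/78=0.0641, 11/78=0.1410, 8/78=0.1026, 26/78=0.3333, 28/78=0.3590
Σp_Cᵢ² = 0.2394² + 0.4366² + 0.3146² + 0.0047² + 0.0047² = 0.057312 + 0.190620 + 0.098973 + 0.000022 + 0.000022 = 0.346949
B_C = 1 / 0.346949 = 2.8823
Σp_Dᵢ² = 0.0641² + 0.1410² + 0.1026² + 0.3333² + 0.3590² = 0.004109 + 0.019881 + 0.010527 + 0.111089 + 0.128881 = 0.274487
B_D = 1 / 0.274487 = 3.6432
Highest B → broadest niche (most generalist): Species D (B = 3.64).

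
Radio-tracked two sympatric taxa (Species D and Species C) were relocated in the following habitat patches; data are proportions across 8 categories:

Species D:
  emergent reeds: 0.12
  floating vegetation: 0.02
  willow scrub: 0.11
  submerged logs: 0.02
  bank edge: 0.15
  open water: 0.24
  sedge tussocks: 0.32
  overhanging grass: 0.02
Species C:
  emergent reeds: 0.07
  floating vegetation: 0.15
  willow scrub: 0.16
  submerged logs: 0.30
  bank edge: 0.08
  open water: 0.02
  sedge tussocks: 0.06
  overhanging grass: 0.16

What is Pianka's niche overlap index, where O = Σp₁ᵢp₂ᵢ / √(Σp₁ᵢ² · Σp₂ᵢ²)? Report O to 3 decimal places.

Σ p₁ᵢp₂ᵢ = 0.0084 + 0.0030 + 0.0176 + 0.0060 + 0.0120 + 0.0048 + 0.0192 + 0.0032 = 0.0742
Σp_1ᵢ² = 0.12² + 0.02² + 0.11² + 0.02² + 0.15² + 0.24² + 0.32² + 0.02² = 0.0144 + 0.0004 + 0.0121 + 0.0004 + 0.0225 + 0.0576 + 0.1024 + 0.0004 = 0.2102
Σp_2ᵢ² = 0.07² + 0.15² + 0.16² + 0.30² + 0.08² + 0.02² + 0.06² + 0.16² = 0.0049 + 0.0225 + 0.0256 + 0.0900 + 0.0064 + 0.0004 + 0.0036 + 0.0256 = 0.1790
O = 0.0742 / √(0.2102 × 0.1790) = 0.0742 / 0.193974 = 0.38253

0.383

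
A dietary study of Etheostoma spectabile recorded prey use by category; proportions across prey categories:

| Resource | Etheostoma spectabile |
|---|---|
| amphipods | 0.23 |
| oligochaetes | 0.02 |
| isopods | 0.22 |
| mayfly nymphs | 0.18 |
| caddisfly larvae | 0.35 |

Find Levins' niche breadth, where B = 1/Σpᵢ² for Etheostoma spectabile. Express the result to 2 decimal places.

Σpᵢ² = 0.23² + 0.02² + 0.22² + 0.18² + 0.35² = 0.0529 + 0.0004 + 0.0484 + 0.0324 + 0.1225 = 0.2566
B = 1 / 0.2566 = 3.8971

3.90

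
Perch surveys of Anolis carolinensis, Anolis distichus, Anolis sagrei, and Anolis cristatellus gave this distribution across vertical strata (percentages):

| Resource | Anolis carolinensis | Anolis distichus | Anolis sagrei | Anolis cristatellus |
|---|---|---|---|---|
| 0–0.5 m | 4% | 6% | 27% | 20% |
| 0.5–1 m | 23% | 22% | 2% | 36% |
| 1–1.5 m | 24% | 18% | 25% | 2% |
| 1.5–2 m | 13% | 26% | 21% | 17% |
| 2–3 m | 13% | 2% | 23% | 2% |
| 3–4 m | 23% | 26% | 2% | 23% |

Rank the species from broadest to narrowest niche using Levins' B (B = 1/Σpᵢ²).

Anolis carolinensis > Anolis distichus > Anolis sagrei > Anolis cristatellus

Convert percentages to proportions (divide by 100).
Σp_caroᵢ² = 0.04² + 0.23² + 0.24² + 0.13² + 0.13² + 0.23² = 0.0016 + 0.0529 + 0.0576 + 0.0169 + 0.0169 + 0.0529 = 0.1988
B_caro = 1 / 0.1988 = 5.0302
Σp_distᵢ² = 0.06² + 0.22² + 0.18² + 0.26² + 0.02² + 0.26² = 0.0036 + 0.0484 + 0.0324 + 0.0676 + 0.0004 + 0.0676 = 0.2200
B_dist = 1 / 0.2200 = 4.5455
Σp_sagrᵢ² = 0.27² + 0.02² + 0.25² + 0.21² + 0.23² + 0.02² = 0.0729 + 0.0004 + 0.0625 + 0.0441 + 0.0529 + 0.0004 = 0.2332
B_sagr = 1 / 0.2332 = 4.2882
Σp_crisᵢ² = 0.20² + 0.36² + 0.02² + 0.17² + 0.02² + 0.23² = 0.0400 + 0.1296 + 0.0004 + 0.0289 + 0.0004 + 0.0529 = 0.2522
B_cris = 1 / 0.2522 = 3.9651
Ranking by B (broadest → narrowest): Anolis carolinensis (5.03) > Anolis distichus (4.55) > Anolis sagrei (4.29) > Anolis cristatellus (3.97)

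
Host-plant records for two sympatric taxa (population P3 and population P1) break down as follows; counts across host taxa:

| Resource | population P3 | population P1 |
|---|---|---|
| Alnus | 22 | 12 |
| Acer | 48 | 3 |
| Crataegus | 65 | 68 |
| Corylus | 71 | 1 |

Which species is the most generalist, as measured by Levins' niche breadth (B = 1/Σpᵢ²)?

population P3

Proportions for population P3 (n=206): 22/206=0.1068, 48/206=0.2330, 65/206=0.3155, 71/206=0.3447
Proportions for population P1 (n=84): 12/84=0.1429, 3/84=0.0357, 68/84=0.8095, 1/84=0.0119
Σp_P3ᵢ² = 0.1068² + 0.2330² + 0.3155² + 0.3447² = 0.011406 + 0.054289 + 0.099540 + 0.118818 = 0.284053
B_P3 = 1 / 0.284053 = 3.5205
Σp_P1ᵢ² = 0.1429² + 0.0357² + 0.8095² + 0.0119² = 0.020420 + 0.001274 + 0.655290 + 0.000142 = 0.677126
B_P1 = 1 / 0.677126 = 1.4768
Highest B → broadest niche (most generalist): population P3 (B = 3.52).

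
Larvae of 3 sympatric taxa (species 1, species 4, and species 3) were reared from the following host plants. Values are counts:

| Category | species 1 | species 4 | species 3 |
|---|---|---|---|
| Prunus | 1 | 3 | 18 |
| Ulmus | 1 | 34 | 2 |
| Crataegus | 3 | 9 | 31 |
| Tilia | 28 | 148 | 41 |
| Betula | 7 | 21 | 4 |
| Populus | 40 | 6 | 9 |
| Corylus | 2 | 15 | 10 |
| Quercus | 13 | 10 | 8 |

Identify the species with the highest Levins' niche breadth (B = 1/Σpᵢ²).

species 3

Proportions for species 1 (n=95): 1/95=0.0105, 1/95=0.0105, 3/95=0.0316, 28/95=0.2947, 7/95=0.0737, 40/95=0.4211, 2/95=0.0211, 13/95=0.1368
Proportions for species 4 (n=246): 3/246=0.0122, 34/246=0.1382, 9/246=0.0366, 148/246=0.6016, 21/246=0.0854, 6/246=0.0244, 15/246=0.0610, 10/246=0.0407
Proportions for species 3 (n=123): 18/123=0.1463, 2/123=0.0163, 31/123=0.2520, 41/123=0.3333, 4/123=0.0325, 9/123=0.0732, 10/123=0.0813, 8/123=0.0650
Σp_1ᵢ² = 0.0105² + 0.0105² + 0.0316² + 0.2947² + 0.0737² + 0.4211² + 0.0211² + 0.1368² = 0.000110 + 0.000110 + 0.000999 + 0.086848 + 0.005432 + 0.177325 + 0.000445 + 0.018714 = 0.289983
B_1 = 1 / 0.289983 = 3.4485
Σp_4ᵢ² = 0.0122² + 0.1382² + 0.0366² + 0.6016² + 0.0854² + 0.0244² + 0.0610² + 0.0407² = 0.000149 + 0.019099 + 0.001340 + 0.361923 + 0.007293 + 0.000595 + 0.003721 + 0.001656 = 0.395776
B_4 = 1 / 0.395776 = 2.5267
Σp_3ᵢ² = 0.1463² + 0.0163² + 0.2520² + 0.3333² + 0.0325² + 0.0732² + 0.0813² + 0.0650² = 0.021404 + 0.000266 + 0.063504 + 0.111089 + 0.001056 + 0.005358 + 0.006610 + 0.004225 = 0.213512
B_3 = 1 / 0.213512 = 4.6836
Highest B → broadest niche (most generalist): species 3 (B = 4.68).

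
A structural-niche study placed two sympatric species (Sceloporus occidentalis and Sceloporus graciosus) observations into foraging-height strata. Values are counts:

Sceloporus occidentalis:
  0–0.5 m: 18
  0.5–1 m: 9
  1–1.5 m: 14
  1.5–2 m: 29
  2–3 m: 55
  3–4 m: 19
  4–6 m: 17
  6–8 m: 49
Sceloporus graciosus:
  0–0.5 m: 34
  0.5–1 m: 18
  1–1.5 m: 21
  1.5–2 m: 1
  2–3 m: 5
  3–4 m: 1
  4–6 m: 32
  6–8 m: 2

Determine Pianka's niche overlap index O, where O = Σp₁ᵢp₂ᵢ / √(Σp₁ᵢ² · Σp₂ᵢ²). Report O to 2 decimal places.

Proportions for Sceloporus occidentalis (n=210): 18/210=0.0857, 9/210=0.0429, 14/210=0.0667, 29/210=0.1381, 55/210=0.2619, 19/210=0.0905, 17/210=0.0810, 49/210=0.2333
Proportions for Sceloporus graciosus (n=114): 34/114=0.2982, 18/114=0.1579, 21/114=0.1842, 1/114=0.0088, 5/114=0.0439, 1/114=0.0088, 32/114=0.2807, 2/114=0.0175
Σ p₁ᵢp₂ᵢ = 0.025556 + 0.006774 + 0.012286 + 0.001215 + 0.011497 + 0.000796 + 0.022737 + 0.004083 = 0.084944
Σp_1ᵢ² = 0.0857² + 0.0429² + 0.0667² + 0.1381² + 0.2619² + 0.0905² + 0.0810² + 0.2333² = 0.007344 + 0.001840 + 0.004449 + 0.019072 + 0.068592 + 0.008190 + 0.006561 + 0.054429 = 0.170477
Σp_2ᵢ² = 0.2982² + 0.1579² + 0.1842² + 0.0088² + 0.0439² + 0.0088² + 0.2807² + 0.0175² = 0.088923 + 0.024932 + 0.033930 + 0.000077 + 0.001927 + 0.000077 + 0.078792 + 0.000306 = 0.228964
O = 0.084944 / √(0.170477 × 0.228964) = 0.084944 / 0.1975680 = 0.4299

0.43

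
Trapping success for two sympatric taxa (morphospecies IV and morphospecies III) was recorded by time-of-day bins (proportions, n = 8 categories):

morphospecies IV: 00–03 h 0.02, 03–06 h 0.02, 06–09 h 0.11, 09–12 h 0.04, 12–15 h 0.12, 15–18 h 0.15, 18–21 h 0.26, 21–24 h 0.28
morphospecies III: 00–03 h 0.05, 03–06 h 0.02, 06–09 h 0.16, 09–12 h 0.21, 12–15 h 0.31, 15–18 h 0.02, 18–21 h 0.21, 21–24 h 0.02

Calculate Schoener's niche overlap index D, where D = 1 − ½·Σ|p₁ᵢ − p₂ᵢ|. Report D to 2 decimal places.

Σ|p₁ᵢ − p₂ᵢ| = 0.03 + 0.00 + 0.05 + 0.17 + 0.19 + 0.13 + 0.05 + 0.26 = 0.88
D = 1 − ½ × 0.88 = 1 − 0.440 = 0.5600

0.56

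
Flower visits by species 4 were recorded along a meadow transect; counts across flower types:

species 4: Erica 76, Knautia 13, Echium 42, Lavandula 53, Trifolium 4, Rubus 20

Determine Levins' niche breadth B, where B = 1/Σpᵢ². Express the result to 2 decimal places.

3.96

Proportions for species 4 (n=208): 76/208=0.3654, 13/208=0.0625, 42/208=0.2019, 53/208=0.2548, 4/208=0.0192, 20/208=0.0962
Σpᵢ² = 0.3654² + 0.0625² + 0.2019² + 0.2548² + 0.0192² + 0.0962² = 0.133517 + 0.003906 + 0.040764 + 0.064923 + 0.000369 + 0.009254 = 0.252733
B = 1 / 0.252733 = 3.9567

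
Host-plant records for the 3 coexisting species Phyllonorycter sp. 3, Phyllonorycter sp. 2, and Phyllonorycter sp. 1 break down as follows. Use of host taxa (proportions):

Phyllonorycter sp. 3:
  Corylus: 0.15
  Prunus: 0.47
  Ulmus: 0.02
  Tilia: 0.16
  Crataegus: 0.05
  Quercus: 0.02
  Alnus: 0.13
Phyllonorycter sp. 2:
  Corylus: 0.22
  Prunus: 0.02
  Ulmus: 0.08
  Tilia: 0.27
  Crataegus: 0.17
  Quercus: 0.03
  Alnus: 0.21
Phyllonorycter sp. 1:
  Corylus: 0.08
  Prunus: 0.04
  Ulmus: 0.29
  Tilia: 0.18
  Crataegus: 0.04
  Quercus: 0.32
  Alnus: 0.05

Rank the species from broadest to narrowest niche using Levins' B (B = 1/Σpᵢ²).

Phyllonorycter sp. 2 > Phyllonorycter sp. 1 > Phyllonorycter sp. 3

Σp_3ᵢ² = 0.15² + 0.47² + 0.02² + 0.16² + 0.05² + 0.02² + 0.13² = 0.0225 + 0.2209 + 0.0004 + 0.0256 + 0.0025 + 0.0004 + 0.0169 = 0.2892
B_3 = 1 / 0.2892 = 3.4578
Σp_2ᵢ² = 0.22² + 0.02² + 0.08² + 0.27² + 0.17² + 0.03² + 0.21² = 0.0484 + 0.0004 + 0.0064 + 0.0729 + 0.0289 + 0.0009 + 0.0441 = 0.2020
B_2 = 1 / 0.2020 = 4.9505
Σp_1ᵢ² = 0.08² + 0.04² + 0.29² + 0.18² + 0.04² + 0.32² + 0.05² = 0.0064 + 0.0016 + 0.0841 + 0.0324 + 0.0016 + 0.1024 + 0.0025 = 0.2310
B_1 = 1 / 0.2310 = 4.3290
Ranking by B (broadest → narrowest): Phyllonorycter sp. 2 (4.95) > Phyllonorycter sp. 1 (4.33) > Phyllonorycter sp. 3 (3.46)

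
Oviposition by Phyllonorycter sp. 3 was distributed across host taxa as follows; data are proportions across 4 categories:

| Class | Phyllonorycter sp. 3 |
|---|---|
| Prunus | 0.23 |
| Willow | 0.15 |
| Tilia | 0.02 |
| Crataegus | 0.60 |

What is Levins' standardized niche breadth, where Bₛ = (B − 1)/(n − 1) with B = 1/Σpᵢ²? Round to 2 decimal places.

0.43

Σpᵢ² = 0.23² + 0.15² + 0.02² + 0.60² = 0.0529 + 0.0225 + 0.0004 + 0.3600 = 0.4358
B = 1 / 0.4358 = 2.2946
Bₛ = (B − 1)/(n − 1) = (2.2946 − 1)/(4 − 1) = 1.2946/3 = 0.4315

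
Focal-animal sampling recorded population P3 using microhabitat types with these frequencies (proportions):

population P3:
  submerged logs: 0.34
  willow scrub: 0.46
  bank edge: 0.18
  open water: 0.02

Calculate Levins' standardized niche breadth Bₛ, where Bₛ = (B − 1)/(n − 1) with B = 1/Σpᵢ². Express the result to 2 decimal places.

Σpᵢ² = 0.34² + 0.46² + 0.18² + 0.02² = 0.1156 + 0.2116 + 0.0324 + 0.0004 = 0.3600
B = 1 / 0.3600 = 2.7778
Bₛ = (B − 1)/(n − 1) = (2.7778 − 1)/(4 − 1) = 1.7778/3 = 0.5926

0.59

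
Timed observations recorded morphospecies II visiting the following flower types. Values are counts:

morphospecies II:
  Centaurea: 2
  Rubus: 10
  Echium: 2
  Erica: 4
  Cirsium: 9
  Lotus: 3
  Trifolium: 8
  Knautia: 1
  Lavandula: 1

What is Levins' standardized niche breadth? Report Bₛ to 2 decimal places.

Proportions for morphospecies II (n=40): 2/40=0.0500, 10/40=0.2500, 2/40=0.0500, 4/40=0.1000, 9/40=0.2250, 3/40=0.0750, 8/40=0.2000, 1/40=0.0250, 1/40=0.0250
Σpᵢ² = 0.0500² + 0.2500² + 0.0500² + 0.1000² + 0.2250² + 0.0750² + 0.2000² + 0.0250² + 0.0250² = 0.002500 + 0.062500 + 0.002500 + 0.010000 + 0.050625 + 0.005625 + 0.040000 + 0.000625 + 0.000625 = 0.175000
B = 1 / 0.175000 = 5.7143
Bₛ = (B − 1)/(n − 1) = (5.7143 − 1)/(9 − 1) = 4.7143/8 = 0.5893

0.59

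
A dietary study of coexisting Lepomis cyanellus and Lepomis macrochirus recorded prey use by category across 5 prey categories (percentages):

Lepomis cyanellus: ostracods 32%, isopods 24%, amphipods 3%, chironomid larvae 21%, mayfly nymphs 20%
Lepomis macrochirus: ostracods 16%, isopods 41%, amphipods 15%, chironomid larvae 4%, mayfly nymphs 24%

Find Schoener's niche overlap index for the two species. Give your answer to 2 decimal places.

0.67

Convert percentages to proportions (divide by 100).
Σ|p₁ᵢ − p₂ᵢ| = 0.16 + 0.17 + 0.12 + 0.17 + 0.04 = 0.66
D = 1 − ½ × 0.66 = 1 − 0.330 = 0.6700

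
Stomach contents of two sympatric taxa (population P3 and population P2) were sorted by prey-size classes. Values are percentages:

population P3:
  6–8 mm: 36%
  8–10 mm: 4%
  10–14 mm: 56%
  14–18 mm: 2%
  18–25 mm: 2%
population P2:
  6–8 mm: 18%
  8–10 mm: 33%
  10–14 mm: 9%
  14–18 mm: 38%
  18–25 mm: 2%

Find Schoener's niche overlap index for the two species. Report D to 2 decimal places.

0.35

Convert percentages to proportions (divide by 100).
Σ|p₁ᵢ − p₂ᵢ| = 0.18 + 0.29 + 0.47 + 0.36 + 0.00 = 1.30
D = 1 − ½ × 1.30 = 1 − 0.650 = 0.3500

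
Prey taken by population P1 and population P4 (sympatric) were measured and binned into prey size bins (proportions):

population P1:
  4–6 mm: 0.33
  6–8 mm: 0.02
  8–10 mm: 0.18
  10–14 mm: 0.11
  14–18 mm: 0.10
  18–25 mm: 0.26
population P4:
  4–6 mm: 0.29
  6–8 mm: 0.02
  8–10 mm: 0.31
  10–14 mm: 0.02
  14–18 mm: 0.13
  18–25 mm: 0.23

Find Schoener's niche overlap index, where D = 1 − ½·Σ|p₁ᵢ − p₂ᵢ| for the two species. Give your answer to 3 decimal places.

Σ|p₁ᵢ − p₂ᵢ| = 0.04 + 0.00 + 0.13 + 0.09 + 0.03 + 0.03 = 0.32
D = 1 − ½ × 0.32 = 1 − 0.160 = 0.84000

0.840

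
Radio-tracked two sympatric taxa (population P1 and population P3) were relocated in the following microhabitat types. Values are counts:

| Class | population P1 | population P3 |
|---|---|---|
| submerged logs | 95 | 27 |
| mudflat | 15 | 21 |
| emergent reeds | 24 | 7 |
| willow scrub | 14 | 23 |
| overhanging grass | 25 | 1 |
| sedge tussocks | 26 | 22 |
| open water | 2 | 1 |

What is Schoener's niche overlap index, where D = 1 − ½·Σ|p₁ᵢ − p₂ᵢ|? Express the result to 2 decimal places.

0.63

Proportions for population P1 (n=201): 95/201=0.4726, 15/201=0.0746, 24/201=0.1194, 14/201=0.0697, 25/201=0.1244, 26/201=0.1294, 2/201=0.0100
Proportions for population P3 (n=102): 27/102=0.2647, 21/102=0.2059, 7/102=0.0686, 23/102=0.2255, 1/102=0.0098, 22/102=0.2157, 1/102=0.0098
Σ|p₁ᵢ − p₂ᵢ| = 0.2079 + 0.1313 + 0.0508 + 0.1558 + 0.1146 + 0.0863 + 0.0002 = 0.7469
D = 1 − ½ × 0.7469 = 1 − 0.37345 = 0.62655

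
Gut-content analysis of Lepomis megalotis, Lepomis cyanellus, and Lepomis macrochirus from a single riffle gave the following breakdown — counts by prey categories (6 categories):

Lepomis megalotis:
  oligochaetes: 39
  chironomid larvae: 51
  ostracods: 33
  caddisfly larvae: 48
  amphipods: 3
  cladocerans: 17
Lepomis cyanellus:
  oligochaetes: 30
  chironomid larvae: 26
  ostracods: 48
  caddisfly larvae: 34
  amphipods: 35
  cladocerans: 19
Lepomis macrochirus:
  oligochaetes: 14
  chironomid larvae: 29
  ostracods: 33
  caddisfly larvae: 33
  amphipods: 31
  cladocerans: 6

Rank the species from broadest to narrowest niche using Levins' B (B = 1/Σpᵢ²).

Proportions for Lepomis megalotis (n=191): 39/191=0.2042, 51/191=0.2670, 33/191=0.1728, 48/191=0.2513, 3/191=0.0157, 17/191=0.0890
Proportions for Lepomis cyanellus (n=192): 30/192=0.1563, 26/192=0.1354, 48/192=0.2500, 34/192=0.1771, 35/192=0.1823, 19/192=0.0990
Proportions for Lepomis macrochirus (n=146): 14/146=0.0959, 29/146=0.1986, 33/146=0.2260, 33/146=0.2260, 31/146=0.2123, 6/146=0.0411
Σp_megaᵢ² = 0.2042² + 0.2670² + 0.1728² + 0.2513² + 0.0157² + 0.0890² = 0.041698 + 0.071289 + 0.029860 + 0.063152 + 0.000246 + 0.007921 = 0.214166
B_mega = 1 / 0.214166 = 4.6693
Σp_cyanᵢ² = 0.1563² + 0.1354² + 0.2500² + 0.1771² + 0.1823² + 0.0990² = 0.024430 + 0.018333 + 0.062500 + 0.031364 + 0.033233 + 0.009801 = 0.179661
B_cyan = 1 / 0.179661 = 5.5660
Σp_macrᵢ² = 0.0959² + 0.1986² + 0.2260² + 0.2260² + 0.2123² + 0.0411² = 0.009197 + 0.039442 + 0.051076 + 0.051076 + 0.045071 + 0.001689 = 0.197551
B_macr = 1 / 0.197551 = 5.0620
Ranking by B (broadest → narrowest): Lepomis cyanellus (5.57) > Lepomis macrochirus (5.06) > Lepomis megalotis (4.67)

Lepomis cyanellus > Lepomis macrochirus > Lepomis megalotis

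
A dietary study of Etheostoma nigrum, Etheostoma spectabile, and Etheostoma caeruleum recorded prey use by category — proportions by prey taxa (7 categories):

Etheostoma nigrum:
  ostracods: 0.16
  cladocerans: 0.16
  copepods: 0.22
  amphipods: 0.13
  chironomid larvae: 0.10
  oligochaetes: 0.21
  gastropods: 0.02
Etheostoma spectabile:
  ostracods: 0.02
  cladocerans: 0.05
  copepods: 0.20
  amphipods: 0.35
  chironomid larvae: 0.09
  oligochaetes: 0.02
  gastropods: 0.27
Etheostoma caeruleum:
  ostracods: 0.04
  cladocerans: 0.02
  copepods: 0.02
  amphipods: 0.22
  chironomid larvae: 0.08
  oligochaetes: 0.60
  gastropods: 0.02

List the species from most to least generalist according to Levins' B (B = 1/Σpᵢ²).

Etheostoma nigrum > Etheostoma spectabile > Etheostoma caeruleum

Σp_nigrᵢ² = 0.16² + 0.16² + 0.22² + 0.13² + 0.10² + 0.21² + 0.02² = 0.0256 + 0.0256 + 0.0484 + 0.0169 + 0.0100 + 0.0441 + 0.0004 = 0.1710
B_nigr = 1 / 0.1710 = 5.8480
Σp_specᵢ² = 0.02² + 0.05² + 0.20² + 0.35² + 0.09² + 0.02² + 0.27² = 0.0004 + 0.0025 + 0.0400 + 0.1225 + 0.0081 + 0.0004 + 0.0729 = 0.2468
B_spec = 1 / 0.2468 = 4.0519
Σp_caerᵢ² = 0.04² + 0.02² + 0.02² + 0.22² + 0.08² + 0.60² + 0.02² = 0.0016 + 0.0004 + 0.0004 + 0.0484 + 0.0064 + 0.3600 + 0.0004 = 0.4176
B_caer = 1 / 0.4176 = 2.3946
Ranking by B (broadest → narrowest): Etheostoma nigrum (5.85) > Etheostoma spectabile (4.05) > Etheostoma caeruleum (2.39)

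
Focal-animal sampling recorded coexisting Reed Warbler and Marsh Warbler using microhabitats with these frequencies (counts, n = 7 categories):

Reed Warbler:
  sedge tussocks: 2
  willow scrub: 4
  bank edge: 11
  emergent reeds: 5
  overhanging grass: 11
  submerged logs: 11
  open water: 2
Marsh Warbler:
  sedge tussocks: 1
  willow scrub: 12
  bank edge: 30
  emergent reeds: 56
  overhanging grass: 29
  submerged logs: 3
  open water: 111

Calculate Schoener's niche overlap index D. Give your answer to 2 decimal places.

0.46

Proportions for Reed Warbler (n=46): 2/46=0.0435, 4/46=0.0870, 11/46=0.2391, 5/46=0.1087, 11/46=0.2391, 11/46=0.2391, 2/46=0.0435
Proportions for Marsh Warbler (n=242): 1/242=0.0041, 12/242=0.0496, 30/242=0.1240, 56/242=0.2314, 29/242=0.1198, 3/242=0.0124, 111/242=0.4587
Σ|p₁ᵢ − p₂ᵢ| = 0.0394 + 0.0374 + 0.1151 + 0.1227 + 0.1193 + 0.2267 + 0.4152 = 1.0758
D = 1 − ½ × 1.0758 = 1 − 0.53790 = 0.46210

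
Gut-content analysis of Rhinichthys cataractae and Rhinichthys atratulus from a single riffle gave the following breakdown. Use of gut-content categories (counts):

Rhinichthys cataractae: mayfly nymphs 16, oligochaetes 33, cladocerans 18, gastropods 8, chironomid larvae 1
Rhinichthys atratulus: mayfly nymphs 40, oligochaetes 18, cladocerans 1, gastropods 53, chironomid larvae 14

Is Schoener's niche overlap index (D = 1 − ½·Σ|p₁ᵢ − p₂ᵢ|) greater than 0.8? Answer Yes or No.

No

Proportions for Rhinichthys cataractae (n=76): 16/76=0.2105, 33/76=0.4342, 18/76=0.2368, 8/76=0.1053, 1/76=0.0132
Proportions for Rhinichthys atratulus (n=126): 40/126=0.3175, 18/126=0.1429, 1/126=0.0079, 53/126=0.4206, 14/126=0.1111
Σ|p₁ᵢ − p₂ᵢ| = 0.1070 + 0.2913 + 0.2289 + 0.3153 + 0.0979 = 1.0404
D = 1 − ½ × 1.0404 = 1 − 0.52020 = 0.47980
D = 0.47980 < 0.8 → No.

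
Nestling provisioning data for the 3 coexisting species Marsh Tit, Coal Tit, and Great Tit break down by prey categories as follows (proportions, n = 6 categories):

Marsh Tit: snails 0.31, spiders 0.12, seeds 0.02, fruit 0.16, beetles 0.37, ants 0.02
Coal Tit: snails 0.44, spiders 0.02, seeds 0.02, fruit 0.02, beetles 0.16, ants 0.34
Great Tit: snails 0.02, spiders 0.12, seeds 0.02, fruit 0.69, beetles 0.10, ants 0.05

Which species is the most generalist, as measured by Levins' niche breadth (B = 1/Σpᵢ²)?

Marsh Tit

Σp_Marsᵢ² = 0.31² + 0.12² + 0.02² + 0.16² + 0.37² + 0.02² = 0.0961 + 0.0144 + 0.0004 + 0.0256 + 0.1369 + 0.0004 = 0.2738
B_Mars = 1 / 0.2738 = 3.6523
Σp_Coalᵢ² = 0.44² + 0.02² + 0.02² + 0.02² + 0.16² + 0.34² = 0.1936 + 0.0004 + 0.0004 + 0.0004 + 0.0256 + 0.1156 = 0.3360
B_Coal = 1 / 0.3360 = 2.9762
Σp_Greaᵢ² = 0.02² + 0.12² + 0.02² + 0.69² + 0.10² + 0.05² = 0.0004 + 0.0144 + 0.0004 + 0.4761 + 0.0100 + 0.0025 = 0.5038
B_Grea = 1 / 0.5038 = 1.9849
Highest B → broadest niche (most generalist): Marsh Tit (B = 3.65).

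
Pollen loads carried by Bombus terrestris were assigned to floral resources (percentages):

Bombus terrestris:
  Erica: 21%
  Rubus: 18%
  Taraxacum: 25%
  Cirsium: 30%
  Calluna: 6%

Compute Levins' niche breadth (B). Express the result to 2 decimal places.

4.30

Convert percentages to proportions (divide by 100).
Σpᵢ² = 0.21² + 0.18² + 0.25² + 0.30² + 0.06² = 0.0441 + 0.0324 + 0.0625 + 0.0900 + 0.0036 = 0.2326
B = 1 / 0.2326 = 4.2992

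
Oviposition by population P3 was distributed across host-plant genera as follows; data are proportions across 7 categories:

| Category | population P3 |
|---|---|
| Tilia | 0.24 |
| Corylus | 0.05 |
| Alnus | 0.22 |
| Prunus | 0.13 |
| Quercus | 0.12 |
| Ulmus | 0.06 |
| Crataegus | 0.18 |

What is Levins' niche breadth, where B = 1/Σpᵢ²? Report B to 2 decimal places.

5.69

Σpᵢ² = 0.24² + 0.05² + 0.22² + 0.13² + 0.12² + 0.06² + 0.18² = 0.0576 + 0.0025 + 0.0484 + 0.0169 + 0.0144 + 0.0036 + 0.0324 = 0.1758
B = 1 / 0.1758 = 5.6883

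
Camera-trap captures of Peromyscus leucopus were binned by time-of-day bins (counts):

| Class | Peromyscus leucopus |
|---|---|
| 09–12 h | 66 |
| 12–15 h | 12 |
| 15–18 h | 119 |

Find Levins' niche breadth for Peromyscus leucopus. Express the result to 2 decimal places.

Proportions for Peromyscus leucopus (n=197): 66/197=0.3350, 12/197=0.0609, 119/197=0.6041
Σpᵢ² = 0.3350² + 0.0609² + 0.6041² = 0.112225 + 0.003709 + 0.364937 = 0.480871
B = 1 / 0.480871 = 2.0796

2.08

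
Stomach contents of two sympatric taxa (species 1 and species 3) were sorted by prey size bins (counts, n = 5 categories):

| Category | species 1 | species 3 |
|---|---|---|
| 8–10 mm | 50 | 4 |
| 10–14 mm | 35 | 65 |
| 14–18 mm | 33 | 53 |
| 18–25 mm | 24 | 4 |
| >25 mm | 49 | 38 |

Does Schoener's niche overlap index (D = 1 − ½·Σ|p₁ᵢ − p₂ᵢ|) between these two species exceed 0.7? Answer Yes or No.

Proportions for species 1 (n=191): 50/191=0.2618, 35/191=0.1832, 33/191=0.1728, 24/191=0.1257, 49/191=0.2565
Proportions for species 3 (n=164): 4/164=0.0244, 65/164=0.3963, 53/164=0.3232, 4/164=0.0244, 38/164=0.2317
Σ|p₁ᵢ − p₂ᵢ| = 0.2374 + 0.2131 + 0.1504 + 0.1013 + 0.0248 = 0.7270
D = 1 − ½ × 0.7270 = 1 − 0.36350 = 0.63650
D = 0.63650 < 0.7 → No.

No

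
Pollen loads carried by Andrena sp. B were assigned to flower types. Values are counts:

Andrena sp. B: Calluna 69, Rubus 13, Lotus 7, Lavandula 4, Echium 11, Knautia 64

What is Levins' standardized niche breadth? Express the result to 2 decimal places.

Proportions for Andrena sp. B (n=168): 69/168=0.4107, 13/168=0.0774, 7/168=0.0417, 4/168=0.0238, 11/168=0.0655, 64/168=0.3810
Σpᵢ² = 0.4107² + 0.0774² + 0.0417² + 0.0238² + 0.0655² + 0.3810² = 0.168674 + 0.005991 + 0.001739 + 0.000566 + 0.004290 + 0.145161 = 0.326421
B = 1 / 0.326421 = 3.0635
Bₛ = (B − 1)/(n − 1) = (3.0635 − 1)/(6 − 1) = 2.0635/5 = 0.4127

0.41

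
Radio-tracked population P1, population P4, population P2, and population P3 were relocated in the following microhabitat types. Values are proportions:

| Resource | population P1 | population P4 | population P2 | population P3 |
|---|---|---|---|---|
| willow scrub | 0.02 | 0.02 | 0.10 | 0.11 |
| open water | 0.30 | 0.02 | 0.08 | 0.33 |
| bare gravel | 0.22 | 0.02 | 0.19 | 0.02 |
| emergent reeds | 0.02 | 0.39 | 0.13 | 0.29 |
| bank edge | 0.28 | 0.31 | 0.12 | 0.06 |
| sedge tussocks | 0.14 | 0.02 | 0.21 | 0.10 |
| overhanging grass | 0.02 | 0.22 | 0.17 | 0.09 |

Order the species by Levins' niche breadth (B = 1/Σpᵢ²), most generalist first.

population P2 > population P3 > population P1 > population P4

Σp_P1ᵢ² = 0.02² + 0.30² + 0.22² + 0.02² + 0.28² + 0.14² + 0.02² = 0.0004 + 0.0900 + 0.0484 + 0.0004 + 0.0784 + 0.0196 + 0.0004 = 0.2376
B_P1 = 1 / 0.2376 = 4.2088
Σp_P4ᵢ² = 0.02² + 0.02² + 0.02² + 0.39² + 0.31² + 0.02² + 0.22² = 0.0004 + 0.0004 + 0.0004 + 0.1521 + 0.0961 + 0.0004 + 0.0484 = 0.2982
B_P4 = 1 / 0.2982 = 3.3535
Σp_P2ᵢ² = 0.10² + 0.08² + 0.19² + 0.13² + 0.12² + 0.21² + 0.17² = 0.0100 + 0.0064 + 0.0361 + 0.0169 + 0.0144 + 0.0441 + 0.0289 = 0.1568
B_P2 = 1 / 0.1568 = 6.3776
Σp_P3ᵢ² = 0.11² + 0.33² + 0.02² + 0.29² + 0.06² + 0.10² + 0.09² = 0.0121 + 0.1089 + 0.0004 + 0.0841 + 0.0036 + 0.0100 + 0.0081 = 0.2272
B_P3 = 1 / 0.2272 = 4.4014
Ranking by B (broadest → narrowest): population P2 (6.38) > population P3 (4.40) > population P1 (4.21) > population P4 (3.35)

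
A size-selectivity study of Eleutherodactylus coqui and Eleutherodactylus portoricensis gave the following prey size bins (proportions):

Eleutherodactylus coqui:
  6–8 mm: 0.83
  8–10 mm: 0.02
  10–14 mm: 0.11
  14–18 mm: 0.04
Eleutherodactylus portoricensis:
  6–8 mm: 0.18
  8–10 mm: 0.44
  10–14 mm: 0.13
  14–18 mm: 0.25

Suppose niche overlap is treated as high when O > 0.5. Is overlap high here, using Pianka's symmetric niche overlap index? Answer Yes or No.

Σ p₁ᵢp₂ᵢ = 0.1494 + 0.0088 + 0.0143 + 0.0100 = 0.1825
Σp_1ᵢ² = 0.83² + 0.02² + 0.11² + 0.04² = 0.6889 + 0.0004 + 0.0121 + 0.0016 = 0.7030
Σp_2ᵢ² = 0.18² + 0.44² + 0.13² + 0.25² = 0.0324 + 0.1936 + 0.0169 + 0.0625 = 0.3054
O = 0.1825 / √(0.7030 × 0.3054) = 0.1825 / 0.46335 = 0.3939
O = 0.3939 < 0.5 → No.

No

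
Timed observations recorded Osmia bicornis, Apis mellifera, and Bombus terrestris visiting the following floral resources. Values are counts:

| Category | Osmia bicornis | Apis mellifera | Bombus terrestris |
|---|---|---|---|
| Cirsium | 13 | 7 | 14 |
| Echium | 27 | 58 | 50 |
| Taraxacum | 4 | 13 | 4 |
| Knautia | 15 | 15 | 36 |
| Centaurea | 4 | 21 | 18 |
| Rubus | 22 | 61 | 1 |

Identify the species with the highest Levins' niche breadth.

Proportions for Osmia bicornis (n=85): 13/85=0.1529, 27/85=0.3176, 4/85=0.0471, 15/85=0.1765, 4/85=0.0471, 22/85=0.2588
Proportions for Apis mellifera (n=175): 7/175=0.0400, 58/175=0.3314, 13/175=0.0743, 15/175=0.0857, 21/175=0.1200, 61/175=0.3486
Proportions for Bombus terrestris (n=123): 14/123=0.1138, 50/123=0.4065, 4/123=0.0325, 36/123=0.2927, 18/123=0.1463, 1/123=0.0081
Σp_bicoᵢ² = 0.1529² + 0.3176² + 0.0471² + 0.1765² + 0.0471² + 0.2588² = 0.023378 + 0.100870 + 0.002218 + 0.031152 + 0.002218 + 0.066977 = 0.226813
B_bico = 1 / 0.226813 = 4.4089
Σp_mellᵢ² = 0.0400² + 0.3314² + 0.0743² + 0.0857² + 0.1200² + 0.3486² = 0.001600 + 0.109826 + 0.005520 + 0.007344 + 0.014400 + 0.121522 = 0.260212
B_mell = 1 / 0.260212 = 3.8430
Σp_terrᵢ² = 0.1138² + 0.4065² + 0.0325² + 0.2927² + 0.1463² + 0.0081² = 0.012950 + 0.165242 + 0.001056 + 0.085673 + 0.021404 + 0.000066 = 0.286391
B_terr = 1 / 0.286391 = 3.4917
Highest B → broadest niche (most generalist): Osmia bicornis (B = 4.41).

Osmia bicornis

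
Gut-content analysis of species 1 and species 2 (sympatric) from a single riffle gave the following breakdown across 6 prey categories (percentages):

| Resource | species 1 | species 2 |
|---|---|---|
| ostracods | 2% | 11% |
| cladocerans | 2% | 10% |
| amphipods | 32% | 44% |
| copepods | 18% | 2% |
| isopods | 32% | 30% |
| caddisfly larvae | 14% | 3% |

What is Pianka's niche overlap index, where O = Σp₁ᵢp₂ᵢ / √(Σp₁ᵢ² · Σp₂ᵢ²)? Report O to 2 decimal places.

Convert percentages to proportions (divide by 100).
Σ p₁ᵢp₂ᵢ = 0.0022 + 0.0020 + 0.1408 + 0.0036 + 0.0960 + 0.0042 = 0.2488
Σp_1ᵢ² = 0.02² + 0.02² + 0.32² + 0.18² + 0.32² + 0.14² = 0.0004 + 0.0004 + 0.1024 + 0.0324 + 0.1024 + 0.0196 = 0.2576
Σp_2ᵢ² = 0.11² + 0.10² + 0.44² + 0.02² + 0.30² + 0.03² = 0.0121 + 0.0100 + 0.1936 + 0.0004 + 0.0900 + 0.0009 = 0.3070
O = 0.2488 / √(0.2576 × 0.3070) = 0.2488 / 0.28122 = 0.8847

0.88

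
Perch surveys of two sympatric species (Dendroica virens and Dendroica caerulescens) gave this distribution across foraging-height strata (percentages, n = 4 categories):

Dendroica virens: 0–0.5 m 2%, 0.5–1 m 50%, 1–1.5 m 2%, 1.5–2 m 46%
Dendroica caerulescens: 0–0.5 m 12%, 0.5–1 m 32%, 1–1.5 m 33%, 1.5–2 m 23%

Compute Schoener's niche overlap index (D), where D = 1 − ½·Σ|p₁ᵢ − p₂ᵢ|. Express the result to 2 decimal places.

0.59

Convert percentages to proportions (divide by 100).
Σ|p₁ᵢ − p₂ᵢ| = 0.10 + 0.18 + 0.31 + 0.23 = 0.82
D = 1 − ½ × 0.82 = 1 − 0.410 = 0.5900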